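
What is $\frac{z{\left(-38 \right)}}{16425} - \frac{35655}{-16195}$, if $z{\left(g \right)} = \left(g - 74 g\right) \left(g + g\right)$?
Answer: $- \frac{7749757}{728775} \approx -10.634$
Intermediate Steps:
$z{\left(g \right)} = - 146 g^{2}$ ($z{\left(g \right)} = - 73 g 2 g = - 146 g^{2}$)
$\frac{z{\left(-38 \right)}}{16425} - \frac{35655}{-16195} = \frac{\left(-146\right) \left(-38\right)^{2}}{16425} - \frac{35655}{-16195} = \left(-146\right) 1444 \cdot \frac{1}{16425} - - \frac{7131}{3239} = \left(-210824\right) \frac{1}{16425} + \frac{7131}{3239} = - \frac{2888}{225} + \frac{7131}{3239} = - \frac{7749757}{728775}$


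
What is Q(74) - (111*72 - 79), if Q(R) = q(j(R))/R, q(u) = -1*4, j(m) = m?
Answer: -292783/37 ≈ -7913.1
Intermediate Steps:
q(u) = -4
Q(R) = -4/R
Q(74) - (111*72 - 79) = -4/74 - (111*72 - 79) = -4*1/74 - (7992 - 79) = -2/37 - 1*7913 = -2/37 - 7913 = -292783/37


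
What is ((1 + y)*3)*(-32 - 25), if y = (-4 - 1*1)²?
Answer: -4446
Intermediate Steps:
y = 25 (y = (-4 - 1)² = (-5)² = 25)
((1 + y)*3)*(-32 - 25) = ((1 + 25)*3)*(-32 - 25) = (26*3)*(-57) = 78*(-57) = -4446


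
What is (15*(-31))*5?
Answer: -2325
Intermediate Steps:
(15*(-31))*5 = -465*5 = -2325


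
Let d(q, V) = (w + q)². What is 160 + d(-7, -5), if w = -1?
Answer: 224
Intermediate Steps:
d(q, V) = (-1 + q)²
160 + d(-7, -5) = 160 + (-1 - 7)² = 160 + (-8)² = 160 + 64 = 224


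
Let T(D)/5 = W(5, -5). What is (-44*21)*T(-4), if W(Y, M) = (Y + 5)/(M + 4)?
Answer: 46200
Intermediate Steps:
W(Y, M) = (5 + Y)/(4 + M)
T(D) = -50 (T(D) = 5*((5 + 5)/(4 - 5)) = 5*(10/(-1)) = 5*(-1*10) = 5*(-10) = -50)
(-44*21)*T(-4) = -44*21*(-50) = -924*(-50) = 46200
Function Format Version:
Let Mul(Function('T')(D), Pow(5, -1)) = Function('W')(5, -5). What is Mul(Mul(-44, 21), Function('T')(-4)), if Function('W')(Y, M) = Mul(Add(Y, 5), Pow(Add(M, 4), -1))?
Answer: 46200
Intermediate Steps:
Function('W')(Y, M) = Mul(Pow(Add(4, M), -1), Add(5, Y)) (Function('W')(Y, M) = Mul(Add(5, Y), Pow(Add(4, M), -1)) = Mul(Pow(Add(4, M), -1), Add(5, Y)))
Function('T')(D) = -50 (Function('T')(D) = Mul(5, Mul(Pow(Add(4, -5), -1), Add(5, 5))) = Mul(5, Mul(Pow(-1, -1), 10)) = Mul(5, Mul(-1, 10)) = Mul(5, -10) = -50)
Mul(Mul(-44, 21), Function('T')(-4)) = Mul(Mul(-44, 21), -50) = Mul(-924, -50) = 46200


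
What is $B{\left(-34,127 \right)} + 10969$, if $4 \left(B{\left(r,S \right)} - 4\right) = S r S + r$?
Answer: $-126132$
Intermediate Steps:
$B{\left(r,S \right)} = 4 + \frac{r}{4} + \frac{r S^{2}}{4}$ ($B{\left(r,S \right)} = 4 + \frac{S r S + r}{4} = 4 + \frac{r S^{2} + r}{4} = 4 + \frac{r + r S^{2}}{4} = 4 + \left(\frac{r}{4} + \frac{r S^{2}}{4}\right) = 4 + \frac{r}{4} + \frac{r S^{2}}{4}$)
$B{\left(-34,127 \right)} + 10969 = \left(4 + \frac{1}{4} \left(-34\right) + \frac{1}{4} \left(-34\right) 127^{2}\right) + 10969 = \left(4 - \frac{17}{2} + \frac{1}{4} \left(-34\right) 16129\right) + 10969 = \left(4 - \frac{17}{2} - \frac{274193}{2}\right) + 10969 = -137101 + 10969 = -126132$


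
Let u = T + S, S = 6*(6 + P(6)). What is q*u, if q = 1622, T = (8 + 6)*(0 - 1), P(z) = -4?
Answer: -3244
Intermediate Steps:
T = -14 (T = 14*(-1) = -14)
S = 12 (S = 6*(6 - 4) = 6*2 = 12)
u = -2 (u = -14 + 12 = -2)
q*u = 1622*(-2) = -3244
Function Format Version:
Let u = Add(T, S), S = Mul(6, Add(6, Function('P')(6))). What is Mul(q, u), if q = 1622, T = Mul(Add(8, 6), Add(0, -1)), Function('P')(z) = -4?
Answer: -3244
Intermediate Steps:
T = -14 (T = Mul(14, -1) = -14)
S = 12 (S = Mul(6, Add(6, -4)) = Mul(6, 2) = 12)
u = -2 (u = Add(-14, 12) = -2)
Mul(q, u) = Mul(1622, -2) = -3244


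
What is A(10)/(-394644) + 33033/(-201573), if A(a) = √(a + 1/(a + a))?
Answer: -11011/67191 - √1005/3946440 ≈ -0.16388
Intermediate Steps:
A(a) = √(a + 1/(2*a))
A(10)/(-394644) + 33033/(-201573) = (√(2/10 + 4*10)/2)/(-394644) + 33033/(-201573) = (√(2*(⅒) + 40)/2)*(-1/394644) + 33033*(-1/201573) = (√(⅕ + 40)/2)*(-1/394644) - 11011/67191 = (√(201/5)/2)*(-1/394644) - 11011/67191 = ((√1005/5)/2)*(-1/394644) - 11011/67191 = (√1005/10)*(-1/394644) - 11011/67191 = -√1005/3946440 - 11011/67191 = -11011/67191 - √1005/3946440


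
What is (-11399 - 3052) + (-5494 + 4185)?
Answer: -15760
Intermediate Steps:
(-11399 - 3052) + (-5494 + 4185) = -14451 - 1309 = -15760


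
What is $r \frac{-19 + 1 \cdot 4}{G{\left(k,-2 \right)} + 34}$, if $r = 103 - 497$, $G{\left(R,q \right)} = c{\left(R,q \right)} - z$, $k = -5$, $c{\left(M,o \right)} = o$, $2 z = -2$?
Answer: $\frac{1970}{11} \approx 179.09$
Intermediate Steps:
$z = -1$ ($z = \frac{1}{2} \left(-2\right) = -1$)
$G{\left(R,q \right)} = 1 + q$ ($G{\left(R,q \right)} = q - -1 = q + 1 = 1 + q$)
$r = -394$ ($r = 103 - 497 = -394$)
$r \frac{-19 + 1 \cdot 4}{G{\left(k,-2 \right)} + 34} = - 394 \frac{-19 + 1 \cdot 4}{\left(1 - 2\right) + 34} = - 394 \frac{-19 + 4}{-1 + 34} = - 394 \left(- \frac{15}{33}\right) = - 394 \left(\left(-15\right) \frac{1}{33}\right) = \left(-394\right) \left(- \frac{5}{11}\right) = \frac{1970}{11}$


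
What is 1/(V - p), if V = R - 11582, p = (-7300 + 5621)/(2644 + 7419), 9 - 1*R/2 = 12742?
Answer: -10063/372812345 ≈ -2.6992e-5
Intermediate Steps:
R = -25466 (R = 18 - 2*12742 = 18 - 25484 = -25466)
p = -1679/10063 ≈ -0.16685
V = -37048 (V = -25466 - 11582 = -37048)
1/(V - p) = 1/(-37048 - 1*(-1679/10063)) = 1/(-37048 + 1679/10063) = 1/(-372812345/10063) = -10063/372812345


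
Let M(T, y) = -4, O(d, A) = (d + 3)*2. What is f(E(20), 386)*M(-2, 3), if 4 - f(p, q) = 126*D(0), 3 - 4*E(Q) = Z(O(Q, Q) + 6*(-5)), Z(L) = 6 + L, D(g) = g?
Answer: -16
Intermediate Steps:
O(d, A) = 6 + 2*d (O(d, A) = (3 + d)*2 = 6 + 2*d)
E(Q) = 21/4 - Q/2 (E(Q) = 3/4 - (6 + ((6 + 2*Q) + 6*(-5)))/4 = 3/4 - (6 + ((6 + 2*Q) - 30))/4 = 3/4 - (6 + (-24 + 2*Q))/4 = 3/4 - (-18 + 2*Q)/4 = 3/4 + (9/2 - Q/2) = 21/4 - Q/2)
f(p, q) = 4 (f(p, q) = 4 - 126*0 = 4 - 1*0 = 4 + 0 = 4)
f(E(20), 386)*M(-2, 3) = 4*(-4) = -16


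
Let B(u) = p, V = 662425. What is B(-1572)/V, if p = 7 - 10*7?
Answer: -63/662425 ≈ -9.5105e-5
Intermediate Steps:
p = -63 (p = 7 - 70 = -63)
B(u) = -63
B(-1572)/V = -63/662425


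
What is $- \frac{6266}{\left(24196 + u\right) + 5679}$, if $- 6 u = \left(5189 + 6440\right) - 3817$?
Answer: $- \frac{6266}{28573} \approx -0.2193$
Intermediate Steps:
$u = -1302$ ($u = - \frac{\left(5189 + 6440\right) - 3817}{6} = - \frac{11629 - 3817}{6} = \left(- \frac{1}{6}\right) 7812 = -1302$)
$- \frac{6266}{\left(24196 + u\right) + 5679} = - \frac{6266}{\left(24196 - 1302\right) + 5679} = - \frac{6266}{22894 + 5679} = - \frac{6266}{28573}$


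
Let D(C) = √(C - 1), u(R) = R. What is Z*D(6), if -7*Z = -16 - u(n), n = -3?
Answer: 13*√5/7 ≈ 4.1527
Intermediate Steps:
D(C) = √(-1 + C)
Z = 13/7 (Z = -(-16 - 1*(-3))/7 = -(-16 + 3)/7 = -⅐*(-13) = 13/7 ≈ 1.8571)
Z*D(6) = 13*√(-1 + 6)/7 = 13*√5/7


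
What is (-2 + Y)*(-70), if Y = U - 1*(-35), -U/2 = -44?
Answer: -8470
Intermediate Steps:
U = 88 (U = -2*(-44) = 88)
Y = 123 (Y = 88 - 1*(-35) = 88 + 35 = 123)
(-2 + Y)*(-70) = (-2 + 123)*(-70) = 121*(-70) = -8470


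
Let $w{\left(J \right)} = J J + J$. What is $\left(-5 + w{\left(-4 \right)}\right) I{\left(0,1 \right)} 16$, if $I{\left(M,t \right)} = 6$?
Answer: $672$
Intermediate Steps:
$w{\left(J \right)} = J + J^{2}$ ($w{\left(J \right)} = J^{2} + J = J + J^{2}$)
$\left(-5 + w{\left(-4 \right)}\right) I{\left(0,1 \right)} 16 = \left(-5 - 4 \left(1 - 4\right)\right) 6 \cdot 16 = \left(-5 - -12\right) 6 \cdot 16 = \left(-5 + 12\right) 6 \cdot 16 = 7 \cdot 6 \cdot 16 = 42 \cdot 16 = 672$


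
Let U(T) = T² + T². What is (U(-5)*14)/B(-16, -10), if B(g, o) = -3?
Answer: -700/3 ≈ -233.33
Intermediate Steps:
U(T) = 2*T²
(U(-5)*14)/B(-16, -10) = ((2*(-5)²)*14)/(-3) = ((2*25)*14)*(-⅓) = (50*14)*(-⅓) = 700*(-⅓) = -700/3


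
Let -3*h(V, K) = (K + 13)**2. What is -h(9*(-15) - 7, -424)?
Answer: 56307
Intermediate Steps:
h(V, K) = -(13 + K)**2/3 (h(V, K) = -(K + 13)**2/3 = -(13 + K)**2/3)
-h(9*(-15) - 7, -424) = -(-1)*(13 - 424)**2/3 = -(-1)*(-411)**2/3 = -(-1)*168921/3 = -1*(-56307) = 56307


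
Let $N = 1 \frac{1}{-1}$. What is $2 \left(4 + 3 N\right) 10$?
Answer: $20$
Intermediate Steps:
$N = -1$ ($N = 1 \left(-1\right) = -1$)
$2 \left(4 + 3 N\right) 10 = 2 \left(4 + 3 \left(-1\right)\right) 10 = 2 \left(4 - 3\right) 10 = 2 \cdot 1 \cdot 10 = 2 \cdot 10 = 20$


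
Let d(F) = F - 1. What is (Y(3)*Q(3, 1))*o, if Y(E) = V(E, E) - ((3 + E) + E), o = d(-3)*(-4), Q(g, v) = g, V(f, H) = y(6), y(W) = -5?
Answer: -672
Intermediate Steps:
d(F) = -1 + F
V(f, H) = -5
o = 16 (o = (-1 - 3)*(-4) = -4*(-4) = 16)
Y(E) = -8 - 2*E (Y(E) = -5 - ((3 + E) + E) = -5 - (3 + 2*E) = -5 + (-3 - 2*E) = -8 - 2*E)
(Y(3)*Q(3, 1))*o = ((-8 - 2*3)*3)*16 = ((-8 - 6)*3)*16 = -14*3*16 = -42*16 = -672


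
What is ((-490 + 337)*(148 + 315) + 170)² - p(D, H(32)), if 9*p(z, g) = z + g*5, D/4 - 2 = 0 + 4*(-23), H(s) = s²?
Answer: 44946963289/9 ≈ 4.9941e+9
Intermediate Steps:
D = -360 (D = 8 + 4*(0 + 4*(-23)) = 8 + 4*(0 - 92) = 8 + 4*(-92) = 8 - 368 = -360)
p(z, g) = z/9 + 5*g/9 (p(z, g) = (z + g*5)/9 = (z + 5*g)/9 = z/9 + 5*g/9)
((-490 + 337)*(148 + 315) + 170)² - p(D, H(32)) = ((-490 + 337)*(148 + 315) + 170)² - ((⅑)*(-360) + (5/9)*32²) = (-153*463 + 170)² - (-40 + (5/9)*1024) = (-70839 + 170)² - (-40 + 5120/9) = (-70669)² - 1*4760/9 = 4994107561 - 4760/9 = 44946963289/9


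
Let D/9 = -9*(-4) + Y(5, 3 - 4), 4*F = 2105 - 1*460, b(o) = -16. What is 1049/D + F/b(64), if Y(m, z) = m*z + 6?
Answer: -480649/21312 ≈ -22.553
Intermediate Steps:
F = 1645/4 (F = (2105 - 1*460)/4 = (2105 - 460)/4 = (¼)*1645 = 1645/4 ≈ 411.25)
Y(m, z) = 6 + m*z
D = 333 (D = 9*(-9*(-4) + (6 + 5*(3 - 4))) = 9*(36 + (6 + 5*(-1))) = 9*(36 + (6 - 5)) = 9*(36 + 1) = 9*37 = 333)
1049/D + F/b(64) = 1049/333 + (1645/4)/(-16) = 1049*(1/333) + (1645/4)*(-1/16) = 1049/333 - 1645/64 = -480649/21312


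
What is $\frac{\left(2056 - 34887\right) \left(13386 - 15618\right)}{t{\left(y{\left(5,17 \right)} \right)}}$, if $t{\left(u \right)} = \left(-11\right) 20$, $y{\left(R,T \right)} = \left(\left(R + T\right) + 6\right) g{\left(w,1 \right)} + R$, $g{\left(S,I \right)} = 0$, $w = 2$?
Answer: $- \frac{18319698}{55} \approx -3.3309 \cdot 10^{5}$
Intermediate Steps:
$y{\left(R,T \right)} = R$ ($y{\left(R,T \right)} = \left(\left(R + T\right) + 6\right) 0 + R = \left(6 + R + T\right) 0 + R = 0 + R = R$)
$t{\left(u \right)} = -220$
$\frac{\left(2056 - 34887\right) \left(13386 - 15618\right)}{t{\left(y{\left(5,17 \right)} \right)}} = \frac{\left(2056 - 34887\right) \left(13386 - 15618\right)}{-220} = \left(-32831\right) \left(-2232\right) \left(- \frac{1}{220}\right) = 73278792 \left(- \frac{1}{220}\right) = - \frac{18319698}{55}$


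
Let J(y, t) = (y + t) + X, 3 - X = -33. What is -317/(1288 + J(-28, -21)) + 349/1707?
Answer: -32048/725475 ≈ -0.044175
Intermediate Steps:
X = 36 (X = 3 - 1*(-33) = 3 + 33 = 36)
J(y, t) = 36 + t + y (J(y, t) = (y + t) + 36 = (t + y) + 36 = 36 + t + y)
-317/(1288 + J(-28, -21)) + 349/1707 = -317/(1288 + (36 - 21 - 28)) + 349/1707 = -317/(1288 - 13) + 349*(1/1707) = -317/1275 + 349/1707 = -32048/725475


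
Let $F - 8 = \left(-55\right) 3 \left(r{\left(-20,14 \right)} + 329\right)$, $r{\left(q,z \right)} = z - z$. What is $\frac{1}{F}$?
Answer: $- \frac{1}{54277} \approx -1.8424 \cdot 10^{-5}$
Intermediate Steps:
$r{\left(q,z \right)} = 0$
$F = -54277$ ($F = 8 + \left(-55\right) 3 \left(0 + 329\right) = 8 - 54285 = -54277$)
$\frac{1}{F} = \frac{1}{-54277} = - \frac{1}{54277}$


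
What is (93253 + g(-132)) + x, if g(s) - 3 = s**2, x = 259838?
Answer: 370518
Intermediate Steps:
g(s) = 3 + s**2
(93253 + g(-132)) + x = (93253 + (3 + (-132)**2)) + 259838 = (93253 + (3 + 17424)) + 259838 = (93253 + 17427) + 259838 = 110680 + 259838 = 370518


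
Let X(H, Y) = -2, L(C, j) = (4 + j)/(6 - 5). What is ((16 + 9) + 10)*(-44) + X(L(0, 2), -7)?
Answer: -1542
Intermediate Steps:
L(C, j) = 4 + j (L(C, j) = (4 + j)/1 = (4 + j)*1 = 4 + j)
((16 + 9) + 10)*(-44) + X(L(0, 2), -7) = ((16 + 9) + 10)*(-44) - 2 = (25 + 10)*(-44) - 2 = 35*(-44) - 2 = -1540 - 2 = -1542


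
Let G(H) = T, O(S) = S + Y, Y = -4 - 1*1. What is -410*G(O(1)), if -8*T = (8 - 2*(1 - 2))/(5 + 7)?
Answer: 1025/24 ≈ 42.708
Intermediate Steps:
Y = -5 (Y = -4 - 1 = -5)
O(S) = -5 + S (O(S) = S - 5 = -5 + S)
T = -5/48 (T = -(8 - 2*(1 - 2))/(8*(5 + 7)) = -(8 - 2*(-1))/(8*12) = -(8 + 2)/(8*12) = -5/(4*12) = -⅛*⅚ = -5/48 ≈ -0.10417)
G(H) = -5/48
-410*G(O(1)) = -410*(-5/48) = 1025/24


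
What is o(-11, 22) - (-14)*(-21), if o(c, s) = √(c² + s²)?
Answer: -294 + 11*√5 ≈ -269.40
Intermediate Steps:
o(-11, 22) - (-14)*(-21) = √((-11)² + 22²) - (-14)*(-21) = √(121 + 484) - 1*294 = √605 - 294 = 11*√5 - 294 = -294 + 11*√5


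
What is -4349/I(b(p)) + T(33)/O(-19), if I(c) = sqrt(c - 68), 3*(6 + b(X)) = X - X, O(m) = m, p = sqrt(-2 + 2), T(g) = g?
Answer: -33/19 + 4349*I*sqrt(74)/74 ≈ -1.7368 + 505.56*I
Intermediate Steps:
p = 0 (p = sqrt(0) = 0)
b(X) = -6 (b(X) = -6 + (X - X)/3 = -6 + (1/3)*0 = -6 + 0 = -6)
I(c) = sqrt(-68 + c)
-4349/I(b(p)) + T(33)/O(-19) = -4349/sqrt(-68 - 6) + 33/(-19) = -4349*(-I*sqrt(74)/74) + 33*(-1/19) = -4349*(-I*sqrt(74)/74) - 33/19 = -(-4349)*I*sqrt(74)/74 - 33/19 = 4349*I*sqrt(74)/74 - 33/19 = -33/19 + 4349*I*sqrt(74)/74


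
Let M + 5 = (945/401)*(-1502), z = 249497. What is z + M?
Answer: 98626902/401 ≈ 2.4595e+5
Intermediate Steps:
M = -1421395/401 (M = -5 + (945/401)*(-1502) = -5 - 1419390/401 = -1421395/401 ≈ -3544.6)
z + M = 249497 - 1421395/401 = 98626902/401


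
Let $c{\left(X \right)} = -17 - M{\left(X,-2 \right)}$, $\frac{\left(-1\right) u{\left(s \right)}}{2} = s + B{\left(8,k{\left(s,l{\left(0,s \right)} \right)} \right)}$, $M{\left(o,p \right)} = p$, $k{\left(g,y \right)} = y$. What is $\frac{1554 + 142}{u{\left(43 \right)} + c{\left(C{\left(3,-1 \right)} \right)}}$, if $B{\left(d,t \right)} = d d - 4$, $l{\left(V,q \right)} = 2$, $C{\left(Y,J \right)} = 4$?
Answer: $- \frac{1696}{221} \approx -7.6742$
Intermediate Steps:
$B{\left(d,t \right)} = -4 + d^{2}$ ($B{\left(d,t \right)} = d^{2} - 4 = -4 + d^{2}$)
$u{\left(s \right)} = -120 - 2 s$ ($u{\left(s \right)} = - 2 \left(s - \left(4 - 8^{2}\right)\right) = - 2 \left(s + \left(-4 + 64\right)\right) = - 2 \left(s + 60\right) = - 2 \left(60 + s\right) = -120 - 2 s$)
$c{\left(X \right)} = -15$ ($c{\left(X \right)} = -17 - -2 = -17 + 2 = -15$)
$\frac{1554 + 142}{u{\left(43 \right)} + c{\left(C{\left(3,-1 \right)} \right)}} = \frac{1554 + 142}{\left(-120 - 86\right) - 15} = \frac{1696}{\left(-120 - 86\right) - 15} = \frac{1696}{-206 - 15} = \frac{1696}{-221} = 1696 \left(- \frac{1}{221}\right) = - \frac{1696}{221}$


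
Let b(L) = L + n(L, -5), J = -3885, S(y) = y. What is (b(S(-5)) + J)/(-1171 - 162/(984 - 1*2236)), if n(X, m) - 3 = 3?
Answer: 2431384/732965 ≈ 3.3172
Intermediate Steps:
n(X, m) = 6 (n(X, m) = 3 + 3 = 6)
b(L) = 6 + L (b(L) = L + 6 = 6 + L)
(b(S(-5)) + J)/(-1171 - 162/(984 - 1*2236)) = ((6 - 5) - 3885)/(-1171 - 162/(984 - 1*2236)) = (1 - 3885)/(-1171 - 162/(984 - 2236)) = -3884/(-1171 - 162/(-1252)) = -3884/(-1171 - 162*(-1/1252)) = -3884/(-1171 + 81/626) = -3884/(-732965/626) = -3884*(-626/732965) = 2431384/732965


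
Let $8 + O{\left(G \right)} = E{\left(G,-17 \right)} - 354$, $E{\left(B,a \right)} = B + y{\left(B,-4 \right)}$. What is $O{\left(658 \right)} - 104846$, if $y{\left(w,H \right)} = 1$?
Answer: $-104549$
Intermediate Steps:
$E{\left(B,a \right)} = 1 + B$ ($E{\left(B,a \right)} = B + 1 = 1 + B$)
$O{\left(G \right)} = -361 + G$ ($O{\left(G \right)} = -8 + \left(\left(1 + G\right) - 354\right) = -8 + \left(-353 + G\right) = -361 + G$)
$O{\left(658 \right)} - 104846 = \left(-361 + 658\right) - 104846 = 297 - 104846 = -104549$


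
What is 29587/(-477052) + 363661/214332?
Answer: 20892970811/12780938658 ≈ 1.6347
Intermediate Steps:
29587/(-477052) + 363661/214332 = 29587*(-1/477052) + 363661*(1/214332) = -29587/477052 + 363661/214332 = 20892970811/12780938658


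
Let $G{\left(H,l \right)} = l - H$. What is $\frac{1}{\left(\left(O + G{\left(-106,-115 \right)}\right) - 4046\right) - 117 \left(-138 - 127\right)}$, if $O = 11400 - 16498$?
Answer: $\frac{1}{21852} \approx 4.5762 \cdot 10^{-5}$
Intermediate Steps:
$O = -5098$ ($O = 11400 - 16498 = -5098$)
$\frac{1}{\left(\left(O + G{\left(-106,-115 \right)}\right) - 4046\right) - 117 \left(-138 - 127\right)} = \frac{1}{\left(\left(-5098 - 9\right) - 4046\right) - 117 \left(-138 - 127\right)} = \frac{1}{\left(\left(-5098 + \left(-115 + 106\right)\right) - 4046\right) - -31005} = \frac{1}{\left(\left(-5098 - 9\right) - 4046\right) + 31005} = \frac{1}{\left(-5107 - 4046\right) + 31005} = \frac{1}{-9153 + 31005} = \frac{1}{21852}$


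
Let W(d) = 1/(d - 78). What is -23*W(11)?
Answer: 23/67 ≈ 0.34328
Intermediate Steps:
W(d) = 1/(-78 + d)
-23*W(11) = -23/(-78 + 11) = -23/(-67) = -23*(-1/67) = 23/67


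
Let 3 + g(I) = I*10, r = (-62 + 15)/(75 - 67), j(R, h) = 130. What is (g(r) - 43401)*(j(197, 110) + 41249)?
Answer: -7193780529/4 ≈ -1.7984e+9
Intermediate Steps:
r = -47/8 ≈ -5.8750
g(I) = -3 + 10*I (g(I) = -3 + I*10 = -3 + 10*I)
(g(r) - 43401)*(j(197, 110) + 41249) = ((-3 + 10*(-47/8)) - 43401)*(130 + 41249) = ((-3 - 235/4) - 43401)*41379 = (-247/4 - 43401)*41379 = -173851/4*41379 = -7193780529/4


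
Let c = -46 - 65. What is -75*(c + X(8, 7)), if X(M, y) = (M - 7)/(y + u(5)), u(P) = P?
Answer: 33275/4 ≈ 8318.8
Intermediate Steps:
X(M, y) = (-7 + M)/(5 + y) (X(M, y) = (M - 7)/(y + 5) = (-7 + M)/(5 + y))
c = -111
-75*(c + X(8, 7)) = -75*(-111 + (-7 + 8)/(5 + 7)) = -75*(-111 + 1/12) = -75*(-1331/12) = 33275/4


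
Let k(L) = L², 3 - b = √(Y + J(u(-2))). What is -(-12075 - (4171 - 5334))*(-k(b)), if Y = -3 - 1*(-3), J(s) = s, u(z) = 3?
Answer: -130944 + 65472*√3 ≈ -17543.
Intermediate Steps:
Y = 0 (Y = -3 + 3 = 0)
b = 3 - √3 (b = 3 - √(0 + 3) = 3 - √3 ≈ 1.2680)
-(-12075 - (4171 - 5334))*(-k(b)) = -(-12075 - (4171 - 5334))*(-(3 - √3)²) = -(-12075 - 1*(-1163))*(-(3 - √3)²) = -(-12075 + 1163)*(-(3 - √3)²) = -(-10912)*(-(3 - √3)²) = -10912*(3 - √3)²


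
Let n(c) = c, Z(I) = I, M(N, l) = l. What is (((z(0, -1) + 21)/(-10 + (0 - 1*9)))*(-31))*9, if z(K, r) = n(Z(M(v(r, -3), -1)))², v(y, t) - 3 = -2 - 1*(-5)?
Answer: 6138/19 ≈ 323.05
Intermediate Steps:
v(y, t) = 6 (v(y, t) = 3 + (-2 - 1*(-5)) = 3 + (-2 + 5) = 3 + 3 = 6)
z(K, r) = 1 (z(K, r) = (-1)² = 1)
(((z(0, -1) + 21)/(-10 + (0 - 1*9)))*(-31))*9 = (((1 + 21)/(-10 + (0 - 1*9)))*(-31))*9 = ((22/(-10 + (0 - 9)))*(-31))*9 = ((22/(-10 - 9))*(-31))*9 = ((22/(-19))*(-31))*9 = ((22*(-1/19))*(-31))*9 = -22/19*(-31)*9 = (682/19)*9 = 6138/19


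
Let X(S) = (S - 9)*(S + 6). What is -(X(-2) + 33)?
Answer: 11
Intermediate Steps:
X(S) = (-9 + S)*(6 + S)
-(X(-2) + 33) = -((-54 + (-2)² - 3*(-2)) + 33) = -((-54 + 4 + 6) + 33) = -(-44 + 33) = -1*(-11) = 11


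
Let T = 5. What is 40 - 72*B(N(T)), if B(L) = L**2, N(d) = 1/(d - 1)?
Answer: 71/2 ≈ 35.500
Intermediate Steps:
N(d) = 1/(-1 + d)
40 - 72*B(N(T)) = 40 - 72/(-1 + 5)**2 = 40 - 72*(1/4)**2 = 40 - 72*1/16 = 40 - 9/2 = 71/2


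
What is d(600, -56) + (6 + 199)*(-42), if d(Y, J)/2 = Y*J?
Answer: -75810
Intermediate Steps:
d(Y, J) = 2*J*Y (d(Y, J) = 2*(Y*J) = 2*(J*Y) = 2*J*Y)
d(600, -56) + (6 + 199)*(-42) = 2*(-56)*600 + (6 + 199)*(-42) = -67200 + 205*(-42) = -67200 - 8610 = -75810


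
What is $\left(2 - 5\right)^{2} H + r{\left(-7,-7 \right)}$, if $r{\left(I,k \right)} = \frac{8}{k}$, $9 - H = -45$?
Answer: $\frac{3394}{7} \approx 484.86$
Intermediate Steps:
$H = 54$ ($H = 9 - -45 = 9 + 45 = 54$)
$\left(2 - 5\right)^{2} H + r{\left(-7,-7 \right)} = \left(2 - 5\right)^{2} \cdot 54 + \frac{8}{-7} = \left(-3\right)^{2} \cdot 54 + 8 \left(- \frac{1}{7}\right) = 9 \cdot 54 - \frac{8}{7} = 486 - \frac{8}{7} = \frac{3394}{7}$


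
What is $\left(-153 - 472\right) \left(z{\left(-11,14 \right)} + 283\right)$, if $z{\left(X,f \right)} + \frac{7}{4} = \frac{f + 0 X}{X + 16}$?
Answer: $- \frac{710125}{4} \approx -1.7753 \cdot 10^{5}$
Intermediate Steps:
$z{\left(X,f \right)} = - \frac{7}{4} + \frac{f}{16 + X}$ ($z{\left(X,f \right)} = - \frac{7}{4} + \frac{f + 0 X}{X + 16} = - \frac{7}{4} + \frac{f + 0}{16 + X} = - \frac{7}{4} + \frac{f}{16 + X}$)
$\left(-153 - 472\right) \left(z{\left(-11,14 \right)} + 283\right) = \left(-153 - 472\right) \left(\frac{-28 + 14 - - \frac{77}{4}}{16 - 11} + 283\right) = - 625 \left(\frac{-28 + 14 + \frac{77}{4}}{5} + 283\right) = - 625 \left(\frac{1}{5} \cdot \frac{21}{4} + 283\right) = - 625 \left(\frac{21}{20} + 283\right) = \left(-625\right) \frac{5681}{20} = - \frac{710125}{4}$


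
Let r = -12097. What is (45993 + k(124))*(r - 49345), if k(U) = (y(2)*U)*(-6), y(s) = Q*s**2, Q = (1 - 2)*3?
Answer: -3374456082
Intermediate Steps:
Q = -3 (Q = -1*3 = -3)
y(s) = -3*s**2
k(U) = 72*U (k(U) = ((-3*2**2)*U)*(-6) = ((-3*4)*U)*(-6) = -12*U*(-6) = 72*U)
(45993 + k(124))*(r - 49345) = (45993 + 72*124)*(-12097 - 49345) = (45993 + 8928)*(-61442) = 54921*(-61442) = -3374456082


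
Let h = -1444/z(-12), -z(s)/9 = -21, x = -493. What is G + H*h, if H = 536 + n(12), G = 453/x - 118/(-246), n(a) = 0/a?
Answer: -15646216408/3820257 ≈ -4095.6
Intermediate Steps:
n(a) = 0
G = -26632/60639 (G = 453/(-493) - 118/(-246) = 453*(-1/493) - 118*(-1/246) = -453/493 + 59/123 = -26632/60639 ≈ -0.43919)
z(s) = 189 (z(s) = -9*(-21) = 189)
H = 536 (H = 536 + 0 = 536)
h = -1444/189 ≈ -7.6402
G + H*h = -26632/60639 + 536*(-1444/189) = -26632/60639 - 773984/189 = -15646216408/3820257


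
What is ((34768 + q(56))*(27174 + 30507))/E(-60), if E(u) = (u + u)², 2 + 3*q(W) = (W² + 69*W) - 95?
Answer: 237575221/1600 ≈ 1.4848e+5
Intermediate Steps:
q(W) = -97/3 + 23*W + W²/3 (q(W) = -⅔ + ((W² + 69*W) - 95)/3 = -⅔ + (-95 + W² + 69*W)/3 = -⅔ + (-95/3 + 23*W + W²/3) = -97/3 + 23*W + W²/3)
E(u) = 4*u² (E(u) = (2*u)² = 4*u²)
((34768 + q(56))*(27174 + 30507))/E(-60) = ((34768 + (-97/3 + 23*56 + (⅓)*56²))*(27174 + 30507))/((4*(-60)²)) = ((34768 + (-97/3 + 1288 + (⅓)*3136))*57681)/((4*3600)) = ((34768 + (-97/3 + 1288 + 3136/3))*57681)/14400 = ((34768 + 2301)*57681)*(1/14400) = (37069*57681)*(1/14400) = 2138176989*(1/14400) = 237575221/1600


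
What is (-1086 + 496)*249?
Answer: -146910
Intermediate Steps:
(-1086 + 496)*249 = -590*249 = -146910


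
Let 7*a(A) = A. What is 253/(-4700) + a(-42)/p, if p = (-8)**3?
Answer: -12667/300800 ≈ -0.042111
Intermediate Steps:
a(A) = A/7
p = -512
253/(-4700) + a(-42)/p = 253/(-4700) + ((1/7)*(-42))/(-512) = 253*(-1/4700) - 6*(-1/512) = -253/4700 + 3/256 = -12667/300800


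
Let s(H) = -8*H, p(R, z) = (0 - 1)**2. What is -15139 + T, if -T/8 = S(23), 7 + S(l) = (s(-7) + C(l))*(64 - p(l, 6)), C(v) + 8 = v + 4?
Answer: -52883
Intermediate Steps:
p(R, z) = 1 (p(R, z) = (-1)**2 = 1)
C(v) = -4 + v (C(v) = -8 + (v + 4) = -8 + (4 + v) = -4 + v)
S(l) = 3269 + 63*l (S(l) = -7 + (-8*(-7) + (-4 + l))*(64 - 1*1) = -7 + (56 + (-4 + l))*(64 - 1) = -7 + (52 + l)*63 = -7 + (3276 + 63*l) = 3269 + 63*l)
T = -37744 (T = -8*(3269 + 63*23) = -8*(3269 + 1449) = -8*4718 = -37744)
-15139 + T = -15139 - 37744 = -52883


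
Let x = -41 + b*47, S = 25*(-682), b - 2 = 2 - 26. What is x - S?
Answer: 15975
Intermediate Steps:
b = -22 (b = 2 + (2 - 26) = 2 - 24 = -22)
S = -17050
x = -1075 (x = -41 - 22*47 = -41 - 1034 = -1075)
x - S = -1075 - 1*(-17050) = -1075 + 17050 = 15975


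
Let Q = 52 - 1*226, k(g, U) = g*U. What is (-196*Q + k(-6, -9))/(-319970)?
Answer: -17079/159985 ≈ -0.10675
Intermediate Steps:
k(g, U) = U*g
Q = -174 (Q = 52 - 226 = -174)
(-196*Q + k(-6, -9))/(-319970) = (-196*(-174) - 9*(-6))/(-319970) = (34104 + 54)*(-1/319970) = 34158*(-1/319970) = -17079/159985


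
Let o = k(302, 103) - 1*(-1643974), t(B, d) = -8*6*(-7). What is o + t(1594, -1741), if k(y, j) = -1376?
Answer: 1642934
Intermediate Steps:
t(B, d) = 336 (t(B, d) = -48*(-7) = 336)
o = 1642598 (o = -1376 - 1*(-1643974) = -1376 + 1643974 = 1642598)
o + t(1594, -1741) = 1642598 + 336 = 1642934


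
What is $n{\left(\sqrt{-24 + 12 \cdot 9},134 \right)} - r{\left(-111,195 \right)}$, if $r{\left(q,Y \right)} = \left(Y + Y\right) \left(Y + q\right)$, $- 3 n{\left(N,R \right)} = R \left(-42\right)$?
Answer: $-30884$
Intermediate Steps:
$n{\left(N,R \right)} = 14 R$ ($n{\left(N,R \right)} = - \frac{R \left(-42\right)}{3} = - \frac{\left(-42\right) R}{3} = 14 R$)
$r{\left(q,Y \right)} = 2 Y \left(Y + q\right)$
$n{\left(\sqrt{-24 + 12 \cdot 9},134 \right)} - r{\left(-111,195 \right)} = 14 \cdot 134 - 2 \cdot 195 \left(195 - 111\right) = 1876 - 2 \cdot 195 \cdot 84 = 1876 - 32760 = -30884$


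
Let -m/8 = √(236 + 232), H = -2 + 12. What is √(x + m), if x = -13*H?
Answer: √(-130 - 48*√13) ≈ 17.409*I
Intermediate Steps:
H = 10
x = -130 (x = -13*10 = -130)
m = -48*√13 (m = -8*√(236 + 232) = -48*√13 ≈ -173.07)
√(x + m) = √(-130 - 48*√13)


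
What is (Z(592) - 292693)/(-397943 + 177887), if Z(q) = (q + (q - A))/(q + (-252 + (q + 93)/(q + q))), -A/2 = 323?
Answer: 45481627/34195176 ≈ 1.3301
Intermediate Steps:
A = -646 (A = -2*323 = -646)
Z(q) = (646 + 2*q)/(-252 + q + (93 + q)/(2*q)) (Z(q) = (q + (q - 1*(-646)))/(q + (-252 + (q + 93)/(q + q))) = (q + (q + 646))/(q + (-252 + (93 + q)/((2*q)))) = (q + (646 + q))/(q + (-252 + (93 + q)*(1/(2*q)))) = (646 + 2*q)/(q + (-252 + (93 + q)/(2*q))) = (646 + 2*q)/(-252 + q + (93 + q)/(2*q)))
(Z(592) - 292693)/(-397943 + 177887) = (4*592*(323 + 592)/(93 - 503*592 + 2*592**2) - 292693)/(-397943 + 177887) = (4*592*915/(93 - 297776 + 2*350464) - 292693)/(-220056) = (4*592*915/(93 - 297776 + 700928) - 292693)*(-1/220056) = (4*592*915/403245 - 292693)*(-1/220056) = (4*592*(1/403245)*915 - 292693)*(-1/220056) = (144448/26883 - 292693)*(-1/220056) = -7868321471/26883*(-1/220056) = 45481627/34195176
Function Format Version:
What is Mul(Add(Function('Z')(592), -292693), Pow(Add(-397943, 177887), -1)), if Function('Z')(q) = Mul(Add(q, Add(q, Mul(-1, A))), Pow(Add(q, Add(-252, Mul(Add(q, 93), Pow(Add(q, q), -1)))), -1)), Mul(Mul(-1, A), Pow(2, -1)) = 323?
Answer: Rational(45481627, 34195176) ≈ 1.3301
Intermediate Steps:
A = -646 (A = Mul(-2, 323) = -646)
Function('Z')(q) = Mul(Pow(Add(-252, q, Mul(Rational(1, 2), Pow(q, -1), Add(93, q))), -1), Add(646, Mul(2, q))) (Function('Z')(q) = Mul(Add(q, Add(q, Mul(-1, -646))), Pow(Add(q, Add(-252, Mul(Add(q, 93), Pow(Add(q, q), -1)))), -1)) = Mul(Add(q, Add(q, 646)), Pow(Add(q, Add(-252, Mul(Add(93, q), Pow(Mul(2, q), -1)))), -1)) = Mul(Add(q, Add(646, q)), Pow(Add(q, Add(-252, Mul(Add(93, q), Mul(Rational(1, 2), Pow(q, -1))))), -1)) = Mul(Add(646, Mul(2, q)), Pow(Add(q, Add(-252, Mul(Rational(1, 2), Pow(q, -1), Add(93, q)))), -1)) = Mul(Add(646, Mul(2, q)), Pow(Add(-252, q, Mul(Rational(1, 2), Pow(q, -1), Add(93, q))), -1)) = Mul(Pow(Add(-252, q, Mul(Rational(1, 2), Pow(q, -1), Add(93, q))), -1), Add(646, Mul(2, q))))
Mul(Add(Function('Z')(592), -292693), Pow(Add(-397943, 177887), -1)) = Mul(Add(Mul(4, 592, Pow(Add(93, Mul(-503, 592), Mul(2, Pow(592, 2))), -1), Add(323, 592)), -292693), Pow(Add(-397943, 177887), -1)) = Mul(Add(Mul(4, 592, Pow(Add(93, -297776, Mul(2, 350464)), -1), 915), -292693), Pow(-220056, -1)) = Mul(Add(Mul(4, 592, Pow(Add(93, -297776, 700928), -1), 915), -292693), Rational(-1, 220056)) = Mul(Add(Mul(4, 592, Pow(403245, -1), 915), -292693), Rational(-1, 220056)) = Mul(Add(Mul(4, 592, Rational(1, 403245), 915), -292693), Rational(-1, 220056)) = Mul(Add(Rational(144448, 26883), -292693), Rational(-1, 220056)) = Mul(Rational(-7868321471, 26883), Rational(-1, 220056)) = Rational(45481627, 34195176)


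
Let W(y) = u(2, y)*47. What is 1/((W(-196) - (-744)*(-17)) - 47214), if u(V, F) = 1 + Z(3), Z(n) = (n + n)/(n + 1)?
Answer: -2/119489 ≈ -1.6738e-5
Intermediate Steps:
Z(n) = 2*n/(1 + n) (Z(n) = (2*n)/(1 + n) = 2*n/(1 + n))
u(V, F) = 5/2 (u(V, F) = 1 + 2*3/(1 + 3) = 1 + 2*3/4 = 1 + 2*3*(¼) = 1 + 3/2 = 5/2)
W(y) = 235/2 (W(y) = (5/2)*47 = 235/2)
1/((W(-196) - (-744)*(-17)) - 47214) = 1/((235/2 - (-744)*(-17)) - 47214) = 1/((235/2 - 1*12648) - 47214) = 1/((235/2 - 12648) - 47214) = 1/(-25061/2 - 47214) = 1/(-119489/2) = -2/119489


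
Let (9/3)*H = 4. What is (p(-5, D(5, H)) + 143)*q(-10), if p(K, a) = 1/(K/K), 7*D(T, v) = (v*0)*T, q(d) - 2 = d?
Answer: -1152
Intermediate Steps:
H = 4/3 (H = (⅓)*4 = 4/3 ≈ 1.3333)
q(d) = 2 + d
D(T, v) = 0 (D(T, v) = ((v*0)*T)/7 = (0*T)/7 = (⅐)*0 = 0)
p(K, a) = 1 (p(K, a) = 1/1 = 1)
(p(-5, D(5, H)) + 143)*q(-10) = (1 + 143)*(2 - 10) = 144*(-8) = -1152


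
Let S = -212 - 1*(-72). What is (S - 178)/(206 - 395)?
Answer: 106/63 ≈ 1.6825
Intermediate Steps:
S = -140 (S = -212 + 72 = -140)
(S - 178)/(206 - 395) = (-140 - 178)/(206 - 395) = -318/(-189) = -318*(-1/189) = 106/63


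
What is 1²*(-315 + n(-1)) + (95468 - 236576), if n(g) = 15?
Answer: -141408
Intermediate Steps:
1²*(-315 + n(-1)) + (95468 - 236576) = 1²*(-315 + 15) + (95468 - 236576) = 1*(-300) - 141108 = -300 - 141108 = -141408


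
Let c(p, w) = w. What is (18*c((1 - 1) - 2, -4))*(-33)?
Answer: 2376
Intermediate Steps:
(18*c((1 - 1) - 2, -4))*(-33) = (18*(-4))*(-33) = -72*(-33) = 2376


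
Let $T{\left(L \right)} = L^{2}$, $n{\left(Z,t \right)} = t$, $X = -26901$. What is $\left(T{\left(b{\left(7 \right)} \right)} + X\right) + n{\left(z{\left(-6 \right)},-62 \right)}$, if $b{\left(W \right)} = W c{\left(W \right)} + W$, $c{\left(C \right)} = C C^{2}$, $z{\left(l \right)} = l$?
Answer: $5771501$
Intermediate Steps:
$c{\left(C \right)} = C^{3}$
$b{\left(W \right)} = W + W^{4}$ ($b{\left(W \right)} = W W^{3} + W = W^{4} + W = W + W^{4}$)
$\left(T{\left(b{\left(7 \right)} \right)} + X\right) + n{\left(z{\left(-6 \right)},-62 \right)} = \left(\left(7 + 7^{4}\right)^{2} - 26901\right) - 62 = \left(\left(7 + 2401\right)^{2} - 26901\right) - 62 = \left(2408^{2} - 26901\right) - 62 = \left(5798464 - 26901\right) - 62 = 5771563 - 62 = 5771501$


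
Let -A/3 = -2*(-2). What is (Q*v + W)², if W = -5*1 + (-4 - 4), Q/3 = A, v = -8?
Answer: 75625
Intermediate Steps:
A = -12 (A = -(-6)*(-2) = -3*4 = -12)
Q = -36 (Q = 3*(-12) = -36)
W = -13 (W = -5 - 8 = -13)
(Q*v + W)² = (-36*(-8) - 13)² = (288 - 13)² = 275² = 75625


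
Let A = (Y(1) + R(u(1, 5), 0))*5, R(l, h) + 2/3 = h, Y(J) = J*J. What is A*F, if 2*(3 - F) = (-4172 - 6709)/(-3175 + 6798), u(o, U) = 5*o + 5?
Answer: 54365/7246 ≈ 7.5028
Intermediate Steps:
Y(J) = J²
u(o, U) = 5 + 5*o
R(l, h) = -⅔ + h
A = 5/3 (A = (1² + (-⅔ + 0))*5 = (1 - ⅔)*5 = (⅓)*5 = 5/3 ≈ 1.6667)
F = 32619/7246 (F = 3 - (-4172 - 6709)/(2*(-3175 + 6798)) = 3 - (-10881)/(2*3623) = 3 - ½*(-10881/3623) = 3 + 10881/7246 = 32619/7246 ≈ 4.5017)
A*F = (5/3)*(32619/7246) = 54365/7246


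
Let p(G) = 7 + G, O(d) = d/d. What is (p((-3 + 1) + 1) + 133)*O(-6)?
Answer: 139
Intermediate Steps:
O(d) = 1
(p((-3 + 1) + 1) + 133)*O(-6) = ((7 + ((-3 + 1) + 1)) + 133)*1 = ((7 + (-2 + 1)) + 133)*1 = ((7 - 1) + 133)*1 = (6 + 133)*1 = 139*1 = 139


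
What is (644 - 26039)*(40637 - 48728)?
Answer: 205470945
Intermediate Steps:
(644 - 26039)*(40637 - 48728) = -25395*(-8091) = 205470945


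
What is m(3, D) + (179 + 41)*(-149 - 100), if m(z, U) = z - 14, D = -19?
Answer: -54791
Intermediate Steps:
m(z, U) = -14 + z
m(3, D) + (179 + 41)*(-149 - 100) = (-14 + 3) + (179 + 41)*(-149 - 100) = -11 + 220*(-249) = -11 - 54780 = -54791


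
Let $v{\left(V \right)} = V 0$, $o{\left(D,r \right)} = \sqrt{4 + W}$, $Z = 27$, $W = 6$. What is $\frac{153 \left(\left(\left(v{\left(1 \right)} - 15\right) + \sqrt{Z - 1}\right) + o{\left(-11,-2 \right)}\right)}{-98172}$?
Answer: $\frac{85}{3636} - \frac{17 \sqrt{10}}{10908} - \frac{17 \sqrt{26}}{10908} \approx 0.010502$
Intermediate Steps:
$o{\left(D,r \right)} = \sqrt{10}$ ($o{\left(D,r \right)} = \sqrt{4 + 6} = \sqrt{10}$)
$v{\left(V \right)} = 0$
$\frac{153 \left(\left(\left(v{\left(1 \right)} - 15\right) + \sqrt{Z - 1}\right) + o{\left(-11,-2 \right)}\right)}{-98172} = \frac{153 \left(\left(\left(0 - 15\right) + \sqrt{27 - 1}\right) + \sqrt{10}\right)}{-98172} = 153 \left(\left(-15 + \sqrt{26}\right) + \sqrt{10}\right) \left(- \frac{1}{98172}\right) = 153 \left(-15 + \sqrt{10} + \sqrt{26}\right) \left(- \frac{1}{98172}\right) = \left(-2295 + 153 \sqrt{10} + 153 \sqrt{26}\right) \left(- \frac{1}{98172}\right) = \frac{85}{3636} - \frac{17 \sqrt{10}}{10908} - \frac{17 \sqrt{26}}{10908}$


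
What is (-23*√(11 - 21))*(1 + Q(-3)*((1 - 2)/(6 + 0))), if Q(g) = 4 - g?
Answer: 23*I*√10/6 ≈ 12.122*I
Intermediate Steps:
(-23*√(11 - 21))*(1 + Q(-3)*((1 - 2)/(6 + 0))) = (-23*√(11 - 21))*(1 + (4 - 1*(-3))*((1 - 2)/(6 + 0))) = (-23*I*√10)*(1 + (4 + 3)*(-1/6)) = (-23*I*√10)*(1 + 7*(-1*⅙)) = (-23*I*√10)*(1 + 7*(-⅙)) = (-23*I*√10)*(1 - 7/6) = -23*I*√10*(-⅙) = 23*I*√10/6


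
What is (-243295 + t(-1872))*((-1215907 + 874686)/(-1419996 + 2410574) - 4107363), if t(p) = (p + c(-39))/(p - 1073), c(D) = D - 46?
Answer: 15343184136375294577/15353959 ≈ 9.9930e+11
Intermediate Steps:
c(D) = -46 + D
t(p) = (-85 + p)/(-1073 + p) (t(p) = (p + (-46 - 39))/(p - 1073) = (p - 85)/(-1073 + p) = (-85 + p)/(-1073 + p))
(-243295 + t(-1872))*((-1215907 + 874686)/(-1419996 + 2410574) - 4107363) = (-243295 + (-85 - 1872)/(-1073 - 1872))*((-1215907 + 874686)/(-1419996 + 2410574) - 4107363) = (-243295 - 1957/(-2945))*(-341221/990578 - 4107363) = (-243295 - 1/2945*(-1957))*(-341221*1/990578 - 4107363) = (-243295 + 103/155)*(-341221/990578 - 4107363) = -37710622/155*(-4068663767035/990578) = 15343184136375294577/15353959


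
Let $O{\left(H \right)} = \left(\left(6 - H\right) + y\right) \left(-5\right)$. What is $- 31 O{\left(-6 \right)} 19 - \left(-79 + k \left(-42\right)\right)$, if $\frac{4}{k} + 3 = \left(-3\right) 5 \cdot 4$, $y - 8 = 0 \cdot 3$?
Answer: $\frac{176929}{3} \approx 58976.0$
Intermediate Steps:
$y = 8$ ($y = 8 + 0 \cdot 3 = 8 + 0 = 8$)
$O{\left(H \right)} = -70 + 5 H$ ($O{\left(H \right)} = \left(\left(6 - H\right) + 8\right) \left(-5\right) = \left(14 - H\right) \left(-5\right) = -70 + 5 H$)
$k = - \frac{4}{63}$ ($k = \frac{4}{-3 + \left(-3\right) 5 \cdot 4} = \frac{4}{-3 - 60} = \frac{4}{-63} = 4 \left(- \frac{1}{63}\right) = - \frac{4}{63} \approx -0.063492$)
$- 31 O{\left(-6 \right)} 19 - \left(-79 + k \left(-42\right)\right) = - 31 \left(-70 + 5 \left(-6\right)\right) 19 - \left(-79 - - \frac{8}{3}\right) = - 31 \left(-70 - 30\right) 19 - \left(-79 + \frac{8}{3}\right) = \left(-31\right) \left(-100\right) 19 - - \frac{229}{3} = 3100 \cdot 19 + \frac{229}{3} = 58900 + \frac{229}{3} = \frac{176929}{3}$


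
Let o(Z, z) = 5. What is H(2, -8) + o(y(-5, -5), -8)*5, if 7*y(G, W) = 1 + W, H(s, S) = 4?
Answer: 29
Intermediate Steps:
y(G, W) = ⅐ + W/7 (y(G, W) = (1 + W)/7 = ⅐ + W/7)
H(2, -8) + o(y(-5, -5), -8)*5 = 4 + 5*5 = 4 + 25 = 29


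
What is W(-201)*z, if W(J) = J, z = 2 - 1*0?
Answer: -402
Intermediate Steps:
z = 2 (z = 2 + 0 = 2)
W(-201)*z = -201*2 = -402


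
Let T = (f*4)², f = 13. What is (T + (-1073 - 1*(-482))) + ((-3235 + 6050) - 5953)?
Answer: -1025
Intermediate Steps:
T = 2704 (T = (13*4)² = 52² = 2704)
(T + (-1073 - 1*(-482))) + ((-3235 + 6050) - 5953) = (2704 + (-1073 - 1*(-482))) + ((-3235 + 6050) - 5953) = (2704 + (-1073 + 482)) + (2815 - 5953) = (2704 - 591) - 3138 = 2113 - 3138 = -1025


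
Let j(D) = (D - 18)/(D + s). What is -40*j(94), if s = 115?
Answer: -160/11 ≈ -14.545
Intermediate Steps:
j(D) = (-18 + D)/(115 + D) (j(D) = (D - 18)/(D + 115) = (-18 + D)/(115 + D))
-40*j(94) = -40*(-18 + 94)/(115 + 94) = -40*76/209 = -40*4/11 = -160/11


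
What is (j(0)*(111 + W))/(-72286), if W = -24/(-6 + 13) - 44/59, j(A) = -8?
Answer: 176476/14927059 ≈ 0.011823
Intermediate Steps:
W = -1724/413 (W = -24/7 - 44*1/59 = -24*⅐ - 44/59 = -24/7 - 44/59 = -1724/413 ≈ -4.1743)
(j(0)*(111 + W))/(-72286) = -8*(111 - 1724/413)/(-72286) = -8*44119/413*(-1/72286) = -352952/413*(-1/72286) = 176476/14927059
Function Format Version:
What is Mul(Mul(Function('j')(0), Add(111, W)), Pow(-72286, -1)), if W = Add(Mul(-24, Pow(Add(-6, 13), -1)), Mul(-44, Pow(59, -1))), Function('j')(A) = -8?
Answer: Rational(176476, 14927059) ≈ 0.011823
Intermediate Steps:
W = Rational(-1724, 413) (W = Add(Mul(-24, Pow(7, -1)), Mul(-44, Rational(1, 59))) = Add(Mul(-24, Rational(1, 7)), Rational(-44, 59)) = Add(Rational(-24, 7), Rational(-44, 59)) = Rational(-1724, 413) ≈ -4.1743)
Mul(Mul(Function('j')(0), Add(111, W)), Pow(-72286, -1)) = Mul(Mul(-8, Add(111, Rational(-1724, 413))), Pow(-72286, -1)) = Mul(Mul(-8, Rational(44119, 413)), Rational(-1, 72286)) = Mul(Rational(-352952, 413), Rational(-1, 72286)) = Rational(176476, 14927059)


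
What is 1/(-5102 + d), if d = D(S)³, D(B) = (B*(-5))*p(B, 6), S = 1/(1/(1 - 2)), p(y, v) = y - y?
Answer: -1/5102 ≈ -0.00019600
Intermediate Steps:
p(y, v) = 0
S = -1 (S = 1/(1/(-1)) = 1/(-1) = -1)
D(B) = 0 (D(B) = (B*(-5))*0 = -5*B*0 = 0)
d = 0 (d = 0³ = 0)
1/(-5102 + d) = 1/(-5102 + 0) = 1/(-5102) = -1/5102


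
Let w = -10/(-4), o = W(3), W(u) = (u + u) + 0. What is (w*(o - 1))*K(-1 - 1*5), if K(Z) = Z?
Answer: -75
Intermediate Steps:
W(u) = 2*u (W(u) = 2*u + 0 = 2*u)
o = 6 (o = 2*3 = 6)
w = 5/2 (w = -10*(-¼) = 5/2 ≈ 2.5000)
(w*(o - 1))*K(-1 - 1*5) = (5*(6 - 1)/2)*(-1 - 1*5) = ((5/2)*5)*(-1 - 5) = (25/2)*(-6) = -75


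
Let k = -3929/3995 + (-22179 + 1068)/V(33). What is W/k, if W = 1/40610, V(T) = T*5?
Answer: -8789/46017481404 ≈ -1.9099e-7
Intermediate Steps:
V(T) = 5*T
W = 1/40610 ≈ 2.4624e-5
k = -5665782/43945 (k = -3929/3995 + (-22179 + 1068)/((5*33)) = -3929*1/3995 - 21111/165 = -3929/3995 - 21111*1/165 = -3929/3995 - 7037/55 = -5665782/43945 ≈ -128.93)
W/k = 1/(40610*(-5665782/43945)) = (1/40610)*(-43945/5665782) = -8789/46017481404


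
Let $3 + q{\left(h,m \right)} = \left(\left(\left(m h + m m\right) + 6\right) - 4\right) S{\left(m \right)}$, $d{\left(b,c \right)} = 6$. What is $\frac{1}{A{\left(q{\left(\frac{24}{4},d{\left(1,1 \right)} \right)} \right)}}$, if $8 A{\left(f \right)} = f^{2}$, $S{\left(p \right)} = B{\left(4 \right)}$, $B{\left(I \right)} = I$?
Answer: $\frac{8}{85849} \approx 9.3187 \cdot 10^{-5}$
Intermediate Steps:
$S{\left(p \right)} = 4$
$q{\left(h,m \right)} = 5 + 4 m^{2} + 4 h m$ ($q{\left(h,m \right)} = -3 + \left(\left(\left(m h + m m\right) + 6\right) - 4\right) 4 = -3 + \left(\left(\left(h m + m^{2}\right) + 6\right) - 4\right) 4 = -3 + \left(\left(\left(m^{2} + h m\right) + 6\right) - 4\right) 4 = -3 + \left(\left(6 + m^{2} + h m\right) - 4\right) 4 = -3 + \left(2 + m^{2} + h m\right) 4 = -3 + \left(8 + 4 m^{2} + 4 h m\right) = 5 + 4 m^{2} + 4 h m$)
$A{\left(f \right)} = \frac{f^{2}}{8}$
$\frac{1}{A{\left(q{\left(\frac{24}{4},d{\left(1,1 \right)} \right)} \right)}} = \frac{1}{\frac{1}{8} \left(5 + 4 \cdot 6^{2} + 4 \cdot \frac{24}{4} \cdot 6\right)^{2}} = \frac{1}{\frac{1}{8} \left(5 + 4 \cdot 36 + 4 \cdot 24 \cdot \frac{1}{4} \cdot 6\right)^{2}} = \frac{1}{\frac{1}{8} \left(5 + 144 + 4 \cdot 6 \cdot 6\right)^{2}} = \frac{1}{\frac{1}{8} \left(5 + 144 + 144\right)^{2}} = \frac{1}{\frac{1}{8} \cdot 293^{2}} = \frac{1}{\frac{1}{8} \cdot 85849} = \frac{1}{\frac{85849}{8}} = \frac{8}{85849}$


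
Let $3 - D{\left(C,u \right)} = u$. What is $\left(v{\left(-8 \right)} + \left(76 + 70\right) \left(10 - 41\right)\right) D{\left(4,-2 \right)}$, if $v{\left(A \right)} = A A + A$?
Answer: $-22350$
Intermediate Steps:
$D{\left(C,u \right)} = 3 - u$
$v{\left(A \right)} = A + A^{2}$ ($v{\left(A \right)} = A^{2} + A = A + A^{2}$)
$\left(v{\left(-8 \right)} + \left(76 + 70\right) \left(10 - 41\right)\right) D{\left(4,-2 \right)} = \left(- 8 \left(1 - 8\right) + \left(76 + 70\right) \left(10 - 41\right)\right) \left(3 - -2\right) = \left(\left(-8\right) \left(-7\right) + 146 \left(-31\right)\right) \left(3 + 2\right) = \left(56 - 4526\right) 5 = \left(-4470\right) 5 = -22350$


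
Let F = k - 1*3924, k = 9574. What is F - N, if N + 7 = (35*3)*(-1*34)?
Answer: 9227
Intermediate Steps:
N = -3577 (N = -7 + (35*3)*(-1*34) = -7 + 105*(-34) = -7 - 3570 = -3577)
F = 5650 (F = 9574 - 1*3924 = 9574 - 3924 = 5650)
F - N = 5650 - 1*(-3577) = 5650 + 3577 = 9227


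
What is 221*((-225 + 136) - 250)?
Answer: -74919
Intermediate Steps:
221*((-225 + 136) - 250) = 221*(-89 - 250) = 221*(-339) = -74919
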